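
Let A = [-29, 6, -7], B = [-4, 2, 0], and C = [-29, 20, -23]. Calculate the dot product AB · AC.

AB = B − A = (25, -4, 7)
AC = C − A = (0, 14, -16)
AB · AC = 25·0 + (-4)·14 + 7·(-16) = 0 - 56 - 112 = -168

-168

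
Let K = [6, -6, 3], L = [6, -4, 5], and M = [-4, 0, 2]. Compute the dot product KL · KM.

10

KL = L − K = (0, 2, 2)
KM = M − K = (-10, 6, -1)
KL · KM = 0·(-10) + 2·6 + 2·(-1) = 0 + 12 - 2 = 10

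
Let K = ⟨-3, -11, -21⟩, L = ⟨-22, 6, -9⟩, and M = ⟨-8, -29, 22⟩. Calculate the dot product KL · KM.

305

KL = L − K = (-19, 17, 12)
KM = M − K = (-5, -18, 43)
KL · KM = (-19)·(-5) + 17·(-18) + 12·43 = 95 - 306 + 516 = 305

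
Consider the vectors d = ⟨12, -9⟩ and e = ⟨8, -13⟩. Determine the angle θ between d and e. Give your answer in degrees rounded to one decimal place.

21.5

d · e = 12·8 + (-9)·(-13) = 96 + 117 = 213
|d|² = 144 + 81 = 225,  |d| = √225 ≈ 15.000000
|e|² = 64 + 169 = 233,  |e| = √233 ≈ 15.264338
cos θ = 213 / (15.000000 · 15.264338) ≈ 0.93027
θ = arccos(0.93027) ≈ 21.5°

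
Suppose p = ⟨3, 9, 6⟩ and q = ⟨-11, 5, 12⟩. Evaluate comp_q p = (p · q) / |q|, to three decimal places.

p · q = 3·(-11) + 9·5 + 6·12 = -33 + 45 + 72 = 84
|q| = √(121 + 25 + 144) = √290 ≈ 17.0294
comp_q p = 84 / √290 ≈ 4.933

4.933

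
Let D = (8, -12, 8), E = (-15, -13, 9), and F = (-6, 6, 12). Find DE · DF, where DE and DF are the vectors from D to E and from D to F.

DE = E − D = (-23, -1, 1)
DF = F − D = (-14, 18, 4)
DE · DF = (-23)·(-14) + (-1)·18 + 1·4 = 322 - 18 + 4 = 308

308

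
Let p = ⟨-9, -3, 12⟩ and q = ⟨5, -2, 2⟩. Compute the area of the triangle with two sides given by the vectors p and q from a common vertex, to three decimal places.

i: (-3)·2 - 12·(-2) = -6 - (-24) = 18
j: 12·5 - (-9)·2 = 60 - (-18) = 78
k: (-9)·(-2) - (-3)·5 = 18 - (-15) = 33
p × q = (18, 78, 33)
|p × q| = √(18² + 78² + 33²) = √7497 ≈ 86.5852
area = ½ · 86.5852 ≈ 43.293

43.293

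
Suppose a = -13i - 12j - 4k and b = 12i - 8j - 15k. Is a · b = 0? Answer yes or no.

yes

a · b = (-13)·12 + (-12)·(-8) + (-4)·(-15) = -156 + 96 + 60 = 0
Zero, so the vectors are orthogonal.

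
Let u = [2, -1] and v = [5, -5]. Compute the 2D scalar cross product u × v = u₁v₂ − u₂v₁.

2·(-5) - (-1)·5 = -10 - (-5) = -5

-5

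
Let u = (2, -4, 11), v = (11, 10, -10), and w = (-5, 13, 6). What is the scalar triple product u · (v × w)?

v × w:
i: 10·6 - (-10)·13 = 60 - (-130) = 190
j: (-10)·(-5) - 11·6 = 50 - 66 = -16
k: 11·13 - 10·(-5) = 143 - (-50) = 193
v × w = (190, -16, 193)
u · (v × w) = 2·190 + (-4)·(-16) + 11·193 = 380 + 64 + 2123 = 2567

2567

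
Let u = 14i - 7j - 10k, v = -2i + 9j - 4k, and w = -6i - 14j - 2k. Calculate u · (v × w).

-1996

v × w:
i: 9·(-2) - (-4)·(-14) = -18 - 56 = -74
j: (-4)·(-6) - (-2)·(-2) = 24 - 4 = 20
k: (-2)·(-14) - 9·(-6) = 28 - (-54) = 82
v × w = (-74, 20, 82)
u · (v × w) = 14·(-74) + (-7)·20 + (-10)·82 = -1036 - 140 - 820 = -1996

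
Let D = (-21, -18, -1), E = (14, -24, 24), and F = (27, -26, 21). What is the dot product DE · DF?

DE = E − D = (35, -6, 25)
DF = F − D = (48, -8, 22)
DE · DF = 35·48 + (-6)·(-8) + 25·22 = 1680 + 48 + 550 = 2278

2278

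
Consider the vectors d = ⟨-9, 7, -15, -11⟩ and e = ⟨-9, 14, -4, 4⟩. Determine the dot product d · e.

d · e = (-9)·(-9) + 7·14 + (-15)·(-4) + (-11)·4 = 81 + 98 + 60 - 44 = 195

195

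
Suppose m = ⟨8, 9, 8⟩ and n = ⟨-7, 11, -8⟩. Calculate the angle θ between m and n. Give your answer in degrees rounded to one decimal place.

m · n = 8·(-7) + 9·11 + 8·(-8) = -56 + 99 - 64 = -21
|m|² = 64 + 81 + 64 = 209,  |m| = √209 ≈ 14.456832
|n|² = 49 + 121 + 64 = 234,  |n| = √234 ≈ 15.297059
cos θ = -21 / (14.456832 · 15.297059) ≈ -0.09496
θ = arccos(-0.09496) ≈ 95.4°

95.4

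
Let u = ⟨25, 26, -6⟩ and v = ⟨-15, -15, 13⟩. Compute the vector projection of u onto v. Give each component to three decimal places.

u · v = 25·(-15) + 26·(-15) + (-6)·13 = -375 - 390 - 78 = -843
|v|² = 225 + 225 + 169 = 619
proj_v u = (-843/619) · (-15, -15, 13) ≈ (20.428, 20.428, -17.704)

(20.428, 20.428, -17.704)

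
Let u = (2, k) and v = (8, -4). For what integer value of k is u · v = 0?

u · v = 2·8 + k·(-4) = 16 - 4k
Set equal to 0: -4k = -16, so k = 4.

4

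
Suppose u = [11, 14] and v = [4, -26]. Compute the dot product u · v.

-320

u · v = 11·4 + 14·(-26) = 44 - 364 = -320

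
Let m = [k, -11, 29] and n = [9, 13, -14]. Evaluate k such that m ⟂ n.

61

m · n = k·9 + (-11)·13 + 29·(-14) = -549 + 9k
Set equal to 0: 9k = 549, so k = 61.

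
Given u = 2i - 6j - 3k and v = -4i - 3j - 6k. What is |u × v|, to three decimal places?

i: (-6)·(-6) - (-3)·(-3) = 36 - 9 = 27
j: (-3)·(-4) - 2·(-6) = 12 - (-12) = 24
k: 2·(-3) - (-6)·(-4) = -6 - 24 = -30
u × v = (27, 24, -30)
|u × v| = √(27² + 24² + (-30)²) = √2205 ≈ 46.9574

46.957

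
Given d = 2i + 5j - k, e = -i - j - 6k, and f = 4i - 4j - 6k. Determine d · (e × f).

e × f:
i: (-1)·(-6) - (-6)·(-4) = 6 - 24 = -18
j: (-6)·4 - (-1)·(-6) = -24 - 6 = -30
k: (-1)·(-4) - (-1)·4 = 4 - (-4) = 8
e × f = (-18, -30, 8)
d · (e × f) = 2·(-18) + 5·(-30) + (-1)·8 = -36 - 150 - 8 = -194

-194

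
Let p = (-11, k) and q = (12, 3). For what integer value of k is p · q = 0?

p · q = (-11)·12 + k·3 = -132 + 3k
Set equal to 0: 3k = 132, so k = 44.

44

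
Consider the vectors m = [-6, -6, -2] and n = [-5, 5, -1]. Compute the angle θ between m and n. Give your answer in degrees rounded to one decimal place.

m · n = (-6)·(-5) + (-6)·5 + (-2)·(-1) = 30 - 30 + 2 = 2
|m|² = 36 + 36 + 4 = 76,  |m| = √76 ≈ 8.717798
|n|² = 25 + 25 + 1 = 51,  |n| = √51 ≈ 7.141428
cos θ = 2 / (8.717798 · 7.141428) ≈ 0.03212
θ = arccos(0.03212) ≈ 88.2°

88.2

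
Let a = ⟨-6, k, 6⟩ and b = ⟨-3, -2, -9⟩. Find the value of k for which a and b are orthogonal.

-18

a · b = (-6)·(-3) + k·(-2) + 6·(-9) = -36 - 2k
Set equal to 0: -2k = 36, so k = -18.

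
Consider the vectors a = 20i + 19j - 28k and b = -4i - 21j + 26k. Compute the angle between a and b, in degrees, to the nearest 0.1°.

155.8

a · b = 20·(-4) + 19·(-21) + (-28)·26 = -80 - 399 - 728 = -1207
|a|² = 400 + 361 + 784 = 1545,  |a| = √1545 ≈ 39.306488
|b|² = 16 + 441 + 676 = 1133,  |b| = √1133 ≈ 33.660065
cos θ = -1207 / (39.306488 · 33.660065) ≈ -0.91228
θ = arccos(-0.91228) ≈ 155.8°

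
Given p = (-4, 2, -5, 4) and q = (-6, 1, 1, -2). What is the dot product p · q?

p · q = (-4)·(-6) + 2·1 + (-5)·1 + 4·(-2) = 24 + 2 - 5 - 8 = 13

13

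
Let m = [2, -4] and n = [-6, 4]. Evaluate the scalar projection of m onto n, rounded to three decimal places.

-3.883

m · n = 2·(-6) + (-4)·4 = -12 - 16 = -28
|n| = √(36 + 16) = √52 ≈ 7.2111
comp_n m = -28 / √52 ≈ -3.883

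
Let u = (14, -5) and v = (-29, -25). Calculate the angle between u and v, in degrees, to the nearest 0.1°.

u · v = 14·(-29) + (-5)·(-25) = -406 + 125 = -281
|u|² = 196 + 25 = 221,  |u| = √221 ≈ 14.866069
|v|² = 841 + 625 = 1466,  |v| = √1466 ≈ 38.288379
cos θ = -281 / (14.866069 · 38.288379) ≈ -0.49368
θ = arccos(-0.49368) ≈ 119.6°

119.6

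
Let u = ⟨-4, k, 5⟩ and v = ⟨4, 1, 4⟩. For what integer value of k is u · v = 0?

-4

u · v = (-4)·4 + k·1 + 5·4 = 4 + 1k
Set equal to 0: 1k = -4, so k = -4.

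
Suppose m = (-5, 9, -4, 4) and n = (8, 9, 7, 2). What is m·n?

m · n = (-5)·8 + 9·9 + (-4)·7 + 4·2 = -40 + 81 - 28 + 8 = 21

21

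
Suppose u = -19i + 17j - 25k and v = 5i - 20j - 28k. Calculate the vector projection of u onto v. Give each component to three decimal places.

(1.096, -4.384, -6.137)

u · v = (-19)·5 + 17·(-20) + (-25)·(-28) = -95 - 340 + 700 = 265
|v|² = 25 + 400 + 784 = 1209
proj_v u = (265/1209) · (5, -20, -28) ≈ (1.096, -4.384, -6.137)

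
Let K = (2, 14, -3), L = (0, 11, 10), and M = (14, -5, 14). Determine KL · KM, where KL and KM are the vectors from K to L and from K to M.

254

KL = L − K = (-2, -3, 13)
KM = M − K = (12, -19, 17)
KL · KM = (-2)·12 + (-3)·(-19) + 13·17 = -24 + 57 + 221 = 254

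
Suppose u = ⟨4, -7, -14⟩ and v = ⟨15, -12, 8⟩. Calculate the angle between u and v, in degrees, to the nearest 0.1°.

84.5

u · v = 4·15 + (-7)·(-12) + (-14)·8 = 60 + 84 - 112 = 32
|u|² = 16 + 49 + 196 = 261,  |u| = √261 ≈ 16.155494
|v|² = 225 + 144 + 64 = 433,  |v| = √433 ≈ 20.808652
cos θ = 32 / (16.155494 · 20.808652) ≈ 0.09519
θ = arccos(0.09519) ≈ 84.5°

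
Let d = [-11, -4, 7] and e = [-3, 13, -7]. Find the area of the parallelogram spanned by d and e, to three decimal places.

193.902

i: (-4)·(-7) - 7·13 = 28 - 91 = -63
j: 7·(-3) - (-11)·(-7) = -21 - 77 = -98
k: (-11)·13 - (-4)·(-3) = -143 - 12 = -155
d × e = (-63, -98, -155)
|d × e| = √((-63)² + (-98)² + (-155)²) = √37598 ≈ 193.9020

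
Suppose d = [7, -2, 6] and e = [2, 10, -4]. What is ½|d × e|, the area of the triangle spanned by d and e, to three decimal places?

i: (-2)·(-4) - 6·10 = 8 - 60 = -52
j: 6·2 - 7·(-4) = 12 - (-28) = 40
k: 7·10 - (-2)·2 = 70 - (-4) = 74
d × e = (-52, 40, 74)
|d × e| = √((-52)² + 40² + 74²) = √9780 ≈ 98.8939
area = ½ · 98.8939 ≈ 49.447

49.447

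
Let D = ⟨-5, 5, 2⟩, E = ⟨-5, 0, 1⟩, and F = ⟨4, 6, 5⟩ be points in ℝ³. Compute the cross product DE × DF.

DE = (0, -5, -1)
DF = (9, 1, 3)
i: (-5)·3 - (-1)·1 = -15 - (-1) = -14
j: (-1)·9 - 0·3 = -9 - 0 = -9
k: 0·1 - (-5)·9 = 0 - (-45) = 45
DE × DF = (-14, -9, 45)

(-14, -9, 45)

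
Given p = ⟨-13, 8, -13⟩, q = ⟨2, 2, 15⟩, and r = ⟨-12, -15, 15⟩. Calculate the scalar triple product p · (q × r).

-4917

q × r:
i: 2·15 - 15·(-15) = 30 - (-225) = 255
j: 15·(-12) - 2·15 = -180 - 30 = -210
k: 2·(-15) - 2·(-12) = -30 - (-24) = -6
q × r = (255, -210, -6)
p · (q × r) = (-13)·255 + 8·(-210) + (-13)·(-6) = -3315 - 1680 + 78 = -4917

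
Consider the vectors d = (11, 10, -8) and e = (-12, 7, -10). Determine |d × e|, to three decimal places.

i: 10·(-10) - (-8)·7 = -100 - (-56) = -44
j: (-8)·(-12) - 11·(-10) = 96 - (-110) = 206
k: 11·7 - 10·(-12) = 77 - (-120) = 197
d × e = (-44, 206, 197)
|d × e| = √((-44)² + 206² + 197²) = √83181 ≈ 288.4112

288.411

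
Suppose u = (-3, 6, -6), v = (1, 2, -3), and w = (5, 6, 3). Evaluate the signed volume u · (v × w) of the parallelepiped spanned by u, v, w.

-156

v × w:
i: 2·3 - (-3)·6 = 6 - (-18) = 24
j: (-3)·5 - 1·3 = -15 - 3 = -18
k: 1·6 - 2·5 = 6 - 10 = -4
v × w = (24, -18, -4)
u · (v × w) = (-3)·24 + 6·(-18) + (-6)·(-4) = -72 - 108 + 24 = -156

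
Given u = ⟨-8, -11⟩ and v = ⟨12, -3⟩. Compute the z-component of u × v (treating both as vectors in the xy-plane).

156

(-8)·(-3) - (-11)·12 = 24 - (-132) = 156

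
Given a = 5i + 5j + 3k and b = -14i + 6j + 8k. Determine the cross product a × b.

i: 5·8 - 3·6 = 40 - 18 = 22
j: 3·(-14) - 5·8 = -42 - 40 = -82
k: 5·6 - 5·(-14) = 30 - (-70) = 100
a × b = (22, -82, 100)

(22, -82, 100)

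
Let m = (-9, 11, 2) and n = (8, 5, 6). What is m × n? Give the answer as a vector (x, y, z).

i: 11·6 - 2·5 = 66 - 10 = 56
j: 2·8 - (-9)·6 = 16 - (-54) = 70
k: (-9)·5 - 11·8 = -45 - 88 = -133
m × n = (56, 70, -133)

(56, 70, -133)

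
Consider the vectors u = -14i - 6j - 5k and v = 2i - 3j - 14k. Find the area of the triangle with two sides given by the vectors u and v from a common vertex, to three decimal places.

111.930

i: (-6)·(-14) - (-5)·(-3) = 84 - 15 = 69
j: (-5)·2 - (-14)·(-14) = -10 - 196 = -206
k: (-14)·(-3) - (-6)·2 = 42 - (-12) = 54
u × v = (69, -206, 54)
|u × v| = √(69² + (-206)² + 54²) = √50113 ≈ 223.8593
area = ½ · 223.8593 ≈ 111.930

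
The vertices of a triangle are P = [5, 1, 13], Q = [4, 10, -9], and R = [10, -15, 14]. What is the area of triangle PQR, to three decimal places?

PQ = (-1, 9, -22),  PR = (5, -16, 1)
i: 9·1 - (-22)·(-16) = 9 - 352 = -343
j: (-22)·5 - (-1)·1 = -110 - (-1) = -109
k: (-1)·(-16) - 9·5 = 16 - 45 = -29
PQ × PR = (-343, -109, -29)
|PQ × PR| = √130371 ≈ 361.0692
area = ½ · 361.0692 ≈ 180.535

180.535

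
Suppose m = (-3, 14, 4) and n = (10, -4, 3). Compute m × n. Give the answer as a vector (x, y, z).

(58, 49, -128)

i: 14·3 - 4·(-4) = 42 - (-16) = 58
j: 4·10 - (-3)·3 = 40 - (-9) = 49
k: (-3)·(-4) - 14·10 = 12 - 140 = -128
m × n = (58, 49, -128)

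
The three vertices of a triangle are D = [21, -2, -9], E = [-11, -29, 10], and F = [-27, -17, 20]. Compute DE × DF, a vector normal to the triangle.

(-498, 16, -816)

DE = (-32, -27, 19)
DF = (-48, -15, 29)
i: (-27)·29 - 19·(-15) = -783 - (-285) = -498
j: 19·(-48) - (-32)·29 = -912 - (-928) = 16
k: (-32)·(-15) - (-27)·(-48) = 480 - 1296 = -816
DE × DF = (-498, 16, -816)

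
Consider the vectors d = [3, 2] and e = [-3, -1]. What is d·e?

-11

d · e = 3·(-3) + 2·(-1) = -9 - 2 = -11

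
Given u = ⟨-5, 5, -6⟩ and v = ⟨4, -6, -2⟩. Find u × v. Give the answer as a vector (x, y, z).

(-46, -34, 10)

i: 5·(-2) - (-6)·(-6) = -10 - 36 = -46
j: (-6)·4 - (-5)·(-2) = -24 - 10 = -34
k: (-5)·(-6) - 5·4 = 30 - 20 = 10
u × v = (-46, -34, 10)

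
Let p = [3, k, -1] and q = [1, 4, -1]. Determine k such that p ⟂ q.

p · q = 3·1 + k·4 + (-1)·(-1) = 4 + 4k
Set equal to 0: 4k = -4, so k = -1.

-1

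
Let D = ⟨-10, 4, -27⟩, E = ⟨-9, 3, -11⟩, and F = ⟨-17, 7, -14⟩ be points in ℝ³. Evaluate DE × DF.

(-61, -125, -4)

DE = (1, -1, 16)
DF = (-7, 3, 13)
i: (-1)·13 - 16·3 = -13 - 48 = -61
j: 16·(-7) - 1·13 = -112 - 13 = -125
k: 1·3 - (-1)·(-7) = 3 - 7 = -4
DE × DF = (-61, -125, -4)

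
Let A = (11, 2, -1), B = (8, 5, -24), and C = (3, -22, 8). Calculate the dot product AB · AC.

AB = B − A = (-3, 3, -23)
AC = C − A = (-8, -24, 9)
AB · AC = (-3)·(-8) + 3·(-24) + (-23)·9 = 24 - 72 - 207 = -255

-255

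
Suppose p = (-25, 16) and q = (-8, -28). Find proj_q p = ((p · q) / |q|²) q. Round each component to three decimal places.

(2.340, 8.189)

p · q = (-25)·(-8) + 16·(-28) = 200 - 448 = -248
|q|² = 64 + 784 = 848
proj_q p = (-248/848) · (-8, -28) ≈ (2.340, 8.189)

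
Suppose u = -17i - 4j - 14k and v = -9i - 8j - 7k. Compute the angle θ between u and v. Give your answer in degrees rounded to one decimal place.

24.8

u · v = (-17)·(-9) + (-4)·(-8) + (-14)·(-7) = 153 + 32 + 98 = 283
|u|² = 289 + 16 + 196 = 501,  |u| = √501 ≈ 22.383029
|v|² = 81 + 64 + 49 = 194,  |v| = √194 ≈ 13.928388
cos θ = 283 / (22.383029 · 13.928388) ≈ 0.90775
θ = arccos(0.90775) ≈ 24.8°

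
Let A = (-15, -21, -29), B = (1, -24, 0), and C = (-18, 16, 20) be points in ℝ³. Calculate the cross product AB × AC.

(-1220, -871, 583)

AB = (16, -3, 29)
AC = (-3, 37, 49)
i: (-3)·49 - 29·37 = -147 - 1073 = -1220
j: 29·(-3) - 16·49 = -87 - 784 = -871
k: 16·37 - (-3)·(-3) = 592 - 9 = 583
AB × AC = (-1220, -871, 583)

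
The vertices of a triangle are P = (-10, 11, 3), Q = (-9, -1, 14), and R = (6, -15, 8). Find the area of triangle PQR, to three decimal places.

164.220

PQ = (1, -12, 11),  PR = (16, -26, 5)
i: (-12)·5 - 11·(-26) = -60 - (-286) = 226
j: 11·16 - 1·5 = 176 - 5 = 171
k: 1·(-26) - (-12)·16 = -26 - (-192) = 166
PQ × PR = (226, 171, 166)
|PQ × PR| = √107873 ≈ 328.4403
area = ½ · 328.4403 ≈ 164.220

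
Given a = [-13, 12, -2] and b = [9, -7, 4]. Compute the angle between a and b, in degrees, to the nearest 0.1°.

a · b = (-13)·9 + 12·(-7) + (-2)·4 = -117 - 84 - 8 = -209
|a|² = 169 + 144 + 4 = 317,  |a| = √317 ≈ 17.804494
|b|² = 81 + 49 + 16 = 146,  |b| = √146 ≈ 12.083046
cos θ = -209 / (17.804494 · 12.083046) ≈ -0.97149
θ = arccos(-0.97149) ≈ 166.3°

166.3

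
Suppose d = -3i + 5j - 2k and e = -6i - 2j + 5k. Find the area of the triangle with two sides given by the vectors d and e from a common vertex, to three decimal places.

i: 5·5 - (-2)·(-2) = 25 - 4 = 21
j: (-2)·(-6) - (-3)·5 = 12 - (-15) = 27
k: (-3)·(-2) - 5·(-6) = 6 - (-30) = 36
d × e = (21, 27, 36)
|d × e| = √(21² + 27² + 36²) = √2466 ≈ 49.6588
area = ½ · 49.6588 ≈ 24.829

24.829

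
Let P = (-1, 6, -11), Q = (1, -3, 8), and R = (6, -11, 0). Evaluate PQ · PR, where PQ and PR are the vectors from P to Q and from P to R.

376

PQ = Q − P = (2, -9, 19)
PR = R − P = (7, -17, 11)
PQ · PR = 2·7 + (-9)·(-17) + 19·11 = 14 + 153 + 209 = 376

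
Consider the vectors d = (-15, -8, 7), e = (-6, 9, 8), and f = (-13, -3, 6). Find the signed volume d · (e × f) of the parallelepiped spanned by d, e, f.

319

e × f:
i: 9·6 - 8·(-3) = 54 - (-24) = 78
j: 8·(-13) - (-6)·6 = -104 - (-36) = -68
k: (-6)·(-3) - 9·(-13) = 18 - (-117) = 135
e × f = (78, -68, 135)
d · (e × f) = (-15)·78 + (-8)·(-68) + 7·135 = -1170 + 544 + 945 = 319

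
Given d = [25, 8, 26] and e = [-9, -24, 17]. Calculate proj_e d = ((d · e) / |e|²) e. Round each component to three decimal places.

d · e = 25·(-9) + 8·(-24) + 26·17 = -225 - 192 + 442 = 25
|e|² = 81 + 576 + 289 = 946
proj_e d = (25/946) · (-9, -24, 17) ≈ (-0.238, -0.634, 0.449)

(-0.238, -0.634, 0.449)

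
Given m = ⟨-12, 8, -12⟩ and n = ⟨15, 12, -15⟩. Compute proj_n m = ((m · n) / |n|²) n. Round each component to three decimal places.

(2.424, 1.939, -2.424)

m · n = (-12)·15 + 8·12 + (-12)·(-15) = -180 + 96 + 180 = 96
|n|² = 225 + 144 + 225 = 594
proj_n m = (96/594) · (15, 12, -15) ≈ (2.424, 1.939, -2.424)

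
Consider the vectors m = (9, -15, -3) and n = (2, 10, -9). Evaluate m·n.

-105

m · n = 9·2 + (-15)·10 + (-3)·(-9) = 18 - 150 + 27 = -105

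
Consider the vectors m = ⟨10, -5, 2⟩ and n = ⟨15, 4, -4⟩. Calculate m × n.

i: (-5)·(-4) - 2·4 = 20 - 8 = 12
j: 2·15 - 10·(-4) = 30 - (-40) = 70
k: 10·4 - (-5)·15 = 40 - (-75) = 115
m × n = (12, 70, 115)

(12, 70, 115)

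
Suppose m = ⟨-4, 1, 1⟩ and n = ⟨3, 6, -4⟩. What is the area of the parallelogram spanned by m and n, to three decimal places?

31.591

i: 1·(-4) - 1·6 = -4 - 6 = -10
j: 1·3 - (-4)·(-4) = 3 - 16 = -13
k: (-4)·6 - 1·3 = -24 - 3 = -27
m × n = (-10, -13, -27)
|m × n| = √((-10)² + (-13)² + (-27)²) = √998 ≈ 31.5911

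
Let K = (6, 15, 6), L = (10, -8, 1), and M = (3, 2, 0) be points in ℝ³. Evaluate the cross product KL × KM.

KL = (4, -23, -5)
KM = (-3, -13, -6)
i: (-23)·(-6) - (-5)·(-13) = 138 - 65 = 73
j: (-5)·(-3) - 4·(-6) = 15 - (-24) = 39
k: 4·(-13) - (-23)·(-3) = -52 - 69 = -121
KL × KM = (73, 39, -121)

(73, 39, -121)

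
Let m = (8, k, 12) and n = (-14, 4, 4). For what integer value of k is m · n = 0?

m · n = 8·(-14) + k·4 + 12·4 = -64 + 4k
Set equal to 0: 4k = 64, so k = 16.

16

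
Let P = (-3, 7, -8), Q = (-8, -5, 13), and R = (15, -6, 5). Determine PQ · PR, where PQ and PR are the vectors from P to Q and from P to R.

339

PQ = Q − P = (-5, -12, 21)
PR = R − P = (18, -13, 13)
PQ · PR = (-5)·18 + (-12)·(-13) + 21·13 = -90 + 156 + 273 = 339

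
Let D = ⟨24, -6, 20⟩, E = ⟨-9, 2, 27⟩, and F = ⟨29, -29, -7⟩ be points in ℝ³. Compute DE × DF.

DE = (-33, 8, 7)
DF = (5, -23, -27)
i: 8·(-27) - 7·(-23) = -216 - (-161) = -55
j: 7·5 - (-33)·(-27) = 35 - 891 = -856
k: (-33)·(-23) - 8·5 = 759 - 40 = 719
DE × DF = (-55, -856, 719)

(-55, -856, 719)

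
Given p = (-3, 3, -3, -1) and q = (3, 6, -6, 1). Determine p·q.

p · q = (-3)·3 + 3·6 + (-3)·(-6) + (-1)·1 = -9 + 18 + 18 - 1 = 26

26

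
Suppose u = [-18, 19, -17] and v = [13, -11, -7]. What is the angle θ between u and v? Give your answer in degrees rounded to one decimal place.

124.3

u · v = (-18)·13 + 19·(-11) + (-17)·(-7) = -234 - 209 + 119 = -324
|u|² = 324 + 361 + 289 = 974,  |u| = √974 ≈ 31.208973
|v|² = 169 + 121 + 49 = 339,  |v| = √339 ≈ 18.411953
cos θ = -324 / (31.208973 · 18.411953) ≈ -0.56385
θ = arccos(-0.56385) ≈ 124.3°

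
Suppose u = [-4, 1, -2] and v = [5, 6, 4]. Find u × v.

(16, 6, -29)

i: 1·4 - (-2)·6 = 4 - (-12) = 16
j: (-2)·5 - (-4)·4 = -10 - (-16) = 6
k: (-4)·6 - 1·5 = -24 - 5 = -29
u × v = (16, 6, -29)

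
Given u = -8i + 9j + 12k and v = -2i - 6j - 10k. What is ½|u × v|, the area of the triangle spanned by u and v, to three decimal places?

i: 9·(-10) - 12·(-6) = -90 - (-72) = -18
j: 12·(-2) - (-8)·(-10) = -24 - 80 = -104
k: (-8)·(-6) - 9·(-2) = 48 - (-18) = 66
u × v = (-18, -104, 66)
|u × v| = √((-18)² + (-104)² + 66²) = √15496 ≈ 124.4829
area = ½ · 124.4829 ≈ 62.241

62.241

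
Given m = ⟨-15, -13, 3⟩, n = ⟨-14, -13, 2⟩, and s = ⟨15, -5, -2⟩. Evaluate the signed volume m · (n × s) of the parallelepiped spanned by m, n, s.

n × s:
i: (-13)·(-2) - 2·(-5) = 26 - (-10) = 36
j: 2·15 - (-14)·(-2) = 30 - 28 = 2
k: (-14)·(-5) - (-13)·15 = 70 - (-195) = 265
n × s = (36, 2, 265)
m · (n × s) = (-15)·36 + (-13)·2 + 3·265 = -540 - 26 + 795 = 229

229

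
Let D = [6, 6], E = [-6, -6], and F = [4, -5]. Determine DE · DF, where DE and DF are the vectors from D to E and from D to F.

DE = E − D = (-12, -12)
DF = F − D = (-2, -11)
DE · DF = (-12)·(-2) + (-12)·(-11) = 24 + 132 = 156

156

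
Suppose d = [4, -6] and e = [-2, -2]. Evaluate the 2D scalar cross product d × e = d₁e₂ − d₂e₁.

4·(-2) - (-6)·(-2) = -8 - 12 = -20

-20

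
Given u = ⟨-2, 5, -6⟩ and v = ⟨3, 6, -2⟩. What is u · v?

u · v = (-2)·3 + 5·6 + (-6)·(-2) = -6 + 30 + 12 = 36

36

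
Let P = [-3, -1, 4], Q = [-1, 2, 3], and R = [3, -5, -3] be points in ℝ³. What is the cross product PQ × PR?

(-25, 8, -26)

PQ = (2, 3, -1)
PR = (6, -4, -7)
i: 3·(-7) - (-1)·(-4) = -21 - 4 = -25
j: (-1)·6 - 2·(-7) = -6 - (-14) = 8
k: 2·(-4) - 3·6 = -8 - 18 = -26
PQ × PR = (-25, 8, -26)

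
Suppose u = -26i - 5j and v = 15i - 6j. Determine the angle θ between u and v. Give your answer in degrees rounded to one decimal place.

u · v = (-26)·15 + (-5)·(-6) = -390 + 30 = -360
|u|² = 676 + 25 = 701,  |u| = √701 ≈ 26.476405
|v|² = 225 + 36 = 261,  |v| = √261 ≈ 16.155494
cos θ = -360 / (26.476405 · 16.155494) ≈ -0.84163
θ = arccos(-0.84163) ≈ 147.3°

147.3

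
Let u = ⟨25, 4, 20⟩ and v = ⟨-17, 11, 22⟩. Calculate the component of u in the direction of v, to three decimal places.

u · v = 25·(-17) + 4·11 + 20·22 = -425 + 44 + 440 = 59
|v| = √(289 + 121 + 484) = √894 ≈ 29.8998
comp_v u = 59 / √894 ≈ 1.973

1.973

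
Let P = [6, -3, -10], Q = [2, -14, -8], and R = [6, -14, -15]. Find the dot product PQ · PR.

PQ = Q − P = (-4, -11, 2)
PR = R − P = (0, -11, -5)
PQ · PR = (-4)·0 + (-11)·(-11) + 2·(-5) = 0 + 121 - 10 = 111

111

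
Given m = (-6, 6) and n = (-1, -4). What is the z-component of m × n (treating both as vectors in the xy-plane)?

(-6)·(-4) - 6·(-1) = 24 - (-6) = 30

30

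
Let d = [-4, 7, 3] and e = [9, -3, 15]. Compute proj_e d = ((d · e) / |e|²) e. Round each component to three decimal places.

(-0.343, 0.114, -0.571)

d · e = (-4)·9 + 7·(-3) + 3·15 = -36 - 21 + 45 = -12
|e|² = 81 + 9 + 225 = 315
proj_e d = (-12/315) · (9, -3, 15) ≈ (-0.343, 0.114, -0.571)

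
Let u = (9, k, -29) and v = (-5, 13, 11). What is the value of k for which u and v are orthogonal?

28

u · v = 9·(-5) + k·13 + (-29)·11 = -364 + 13k
Set equal to 0: 13k = 364, so k = 28.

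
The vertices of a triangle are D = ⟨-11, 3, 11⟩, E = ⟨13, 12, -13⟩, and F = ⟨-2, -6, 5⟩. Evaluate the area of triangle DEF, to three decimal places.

203.895

DE = (24, 9, -24),  DF = (9, -9, -6)
i: 9·(-6) - (-24)·(-9) = -54 - 216 = -270
j: (-24)·9 - 24·(-6) = -216 - (-144) = -72
k: 24·(-9) - 9·9 = -216 - 81 = -297
DE × DF = (-270, -72, -297)
|DE × DF| = √166293 ≈ 407.7904
area = ½ · 407.7904 ≈ 203.895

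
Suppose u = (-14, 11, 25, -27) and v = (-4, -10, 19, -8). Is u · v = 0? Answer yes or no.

u · v = (-14)·(-4) + 11·(-10) + 25·19 + (-27)·(-8) = 56 - 110 + 475 + 216 = 637
Nonzero, so the vectors are not orthogonal.

no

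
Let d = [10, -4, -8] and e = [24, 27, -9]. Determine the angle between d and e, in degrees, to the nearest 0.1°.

d · e = 10·24 + (-4)·27 + (-8)·(-9) = 240 - 108 + 72 = 204
|d|² = 100 + 16 + 64 = 180,  |d| = √180 ≈ 13.416408
|e|² = 576 + 729 + 81 = 1386,  |e| = √1386 ≈ 37.229021
cos θ = 204 / (13.416408 · 37.229021) ≈ 0.40842
θ = arccos(0.40842) ≈ 65.9°

65.9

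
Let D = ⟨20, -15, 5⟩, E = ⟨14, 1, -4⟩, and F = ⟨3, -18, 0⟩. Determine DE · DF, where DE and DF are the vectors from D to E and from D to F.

DE = E − D = (-6, 16, -9)
DF = F − D = (-17, -3, -5)
DE · DF = (-6)·(-17) + 16·(-3) + (-9)·(-5) = 102 - 48 + 45 = 99

99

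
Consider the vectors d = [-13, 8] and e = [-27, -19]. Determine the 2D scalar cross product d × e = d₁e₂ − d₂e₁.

(-13)·(-19) - 8·(-27) = 247 - (-216) = 463

463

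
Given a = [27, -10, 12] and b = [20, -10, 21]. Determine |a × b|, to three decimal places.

346.308

i: (-10)·21 - 12·(-10) = -210 - (-120) = -90
j: 12·20 - 27·21 = 240 - 567 = -327
k: 27·(-10) - (-10)·20 = -270 - (-200) = -70
a × b = (-90, -327, -70)
|a × b| = √((-90)² + (-327)² + (-70)²) = √119929 ≈ 346.3077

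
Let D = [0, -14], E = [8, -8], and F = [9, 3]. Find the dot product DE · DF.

DE = E − D = (8, 6)
DF = F − D = (9, 17)
DE · DF = 8·9 + 6·17 = 72 + 102 = 174

174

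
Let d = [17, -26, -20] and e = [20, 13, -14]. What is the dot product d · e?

d · e = 17·20 + (-26)·13 + (-20)·(-14) = 340 - 338 + 280 = 282

282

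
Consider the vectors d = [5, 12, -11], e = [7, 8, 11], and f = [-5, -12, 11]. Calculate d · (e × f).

0

e × f:
i: 8·11 - 11·(-12) = 88 - (-132) = 220
j: 11·(-5) - 7·11 = -55 - 77 = -132
k: 7·(-12) - 8·(-5) = -84 - (-40) = -44
e × f = (220, -132, -44)
d · (e × f) = 5·220 + 12·(-132) + (-11)·(-44) = 1100 - 1584 + 484 = 0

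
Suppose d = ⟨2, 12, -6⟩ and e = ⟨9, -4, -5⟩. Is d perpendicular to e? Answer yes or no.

d · e = 2·9 + 12·(-4) + (-6)·(-5) = 18 - 48 + 30 = 0
Zero, so the vectors are orthogonal.

yes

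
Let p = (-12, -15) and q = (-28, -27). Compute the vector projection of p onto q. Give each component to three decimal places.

p · q = (-12)·(-28) + (-15)·(-27) = 336 + 405 = 741
|q|² = 784 + 729 = 1513
proj_q p = (741/1513) · (-28, -27) ≈ (-13.713, -13.223)

(-13.713, -13.223)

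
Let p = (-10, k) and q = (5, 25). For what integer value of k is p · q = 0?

p · q = (-10)·5 + k·25 = -50 + 25k
Set equal to 0: 25k = 50, so k = 2.

2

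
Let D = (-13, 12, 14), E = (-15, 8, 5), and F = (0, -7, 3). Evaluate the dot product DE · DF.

149

DE = E − D = (-2, -4, -9)
DF = F − D = (13, -19, -11)
DE · DF = (-2)·13 + (-4)·(-19) + (-9)·(-11) = -26 + 76 + 99 = 149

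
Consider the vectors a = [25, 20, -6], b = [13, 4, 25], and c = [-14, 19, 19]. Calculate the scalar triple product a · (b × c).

b × c:
i: 4·19 - 25·19 = 76 - 475 = -399
j: 25·(-14) - 13·19 = -350 - 247 = -597
k: 13·19 - 4·(-14) = 247 - (-56) = 303
b × c = (-399, -597, 303)
a · (b × c) = 25·(-399) + 20·(-597) + (-6)·303 = -9975 - 11940 - 1818 = -23733

-23733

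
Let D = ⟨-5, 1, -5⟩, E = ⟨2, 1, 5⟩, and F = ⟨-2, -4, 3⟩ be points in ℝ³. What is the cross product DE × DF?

(50, -26, -35)

DE = (7, 0, 10)
DF = (3, -5, 8)
i: 0·8 - 10·(-5) = 0 - (-50) = 50
j: 10·3 - 7·8 = 30 - 56 = -26
k: 7·(-5) - 0·3 = -35 - 0 = -35
DE × DF = (50, -26, -35)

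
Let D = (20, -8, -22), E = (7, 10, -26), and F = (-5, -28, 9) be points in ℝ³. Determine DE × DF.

(478, 503, 710)

DE = (-13, 18, -4)
DF = (-25, -20, 31)
i: 18·31 - (-4)·(-20) = 558 - 80 = 478
j: (-4)·(-25) - (-13)·31 = 100 - (-403) = 503
k: (-13)·(-20) - 18·(-25) = 260 - (-450) = 710
DE × DF = (478, 503, 710)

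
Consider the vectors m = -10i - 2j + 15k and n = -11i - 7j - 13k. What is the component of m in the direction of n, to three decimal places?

-3.856

m · n = (-10)·(-11) + (-2)·(-7) + 15·(-13) = 110 + 14 - 195 = -71
|n| = √(121 + 49 + 169) = √339 ≈ 18.4120
comp_n m = -71 / √339 ≈ -3.856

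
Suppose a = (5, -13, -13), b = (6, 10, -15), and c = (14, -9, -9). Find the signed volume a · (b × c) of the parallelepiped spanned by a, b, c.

3425

b × c:
i: 10·(-9) - (-15)·(-9) = -90 - 135 = -225
j: (-15)·14 - 6·(-9) = -210 - (-54) = -156
k: 6·(-9) - 10·14 = -54 - 140 = -194
b × c = (-225, -156, -194)
a · (b × c) = 5·(-225) + (-13)·(-156) + (-13)·(-194) = -1125 + 2028 + 2522 = 3425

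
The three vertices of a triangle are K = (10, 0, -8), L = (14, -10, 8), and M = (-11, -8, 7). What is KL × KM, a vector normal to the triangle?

(-22, -396, -242)

KL = (4, -10, 16)
KM = (-21, -8, 15)
i: (-10)·15 - 16·(-8) = -150 - (-128) = -22
j: 16·(-21) - 4·15 = -336 - 60 = -396
k: 4·(-8) - (-10)·(-21) = -32 - 210 = -242
KL × KM = (-22, -396, -242)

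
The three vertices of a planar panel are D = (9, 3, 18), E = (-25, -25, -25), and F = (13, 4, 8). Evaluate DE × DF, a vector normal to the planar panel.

DE = (-34, -28, -43)
DF = (4, 1, -10)
i: (-28)·(-10) - (-43)·1 = 280 - (-43) = 323
j: (-43)·4 - (-34)·(-10) = -172 - 340 = -512
k: (-34)·1 - (-28)·4 = -34 - (-112) = 78
DE × DF = (323, -512, 78)

(323, -512, 78)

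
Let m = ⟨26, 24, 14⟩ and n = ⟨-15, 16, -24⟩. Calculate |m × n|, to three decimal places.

1188.937

i: 24·(-24) - 14·16 = -576 - 224 = -800
j: 14·(-15) - 26·(-24) = -210 - (-624) = 414
k: 26·16 - 24·(-15) = 416 - (-360) = 776
m × n = (-800, 414, 776)
|m × n| = √((-800)² + 414² + 776²) = √1413572 ≈ 1188.9373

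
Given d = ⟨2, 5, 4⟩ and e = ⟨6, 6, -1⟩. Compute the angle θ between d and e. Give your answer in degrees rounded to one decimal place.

48.5

d · e = 2·6 + 5·6 + 4·(-1) = 12 + 30 - 4 = 38
|d|² = 4 + 25 + 16 = 45,  |d| = √45 ≈ 6.708204
|e|² = 36 + 36 + 1 = 73,  |e| = √73 ≈ 8.544004
cos θ = 38 / (6.708204 · 8.544004) ≈ 0.66300
θ = arccos(0.66300) ≈ 48.5°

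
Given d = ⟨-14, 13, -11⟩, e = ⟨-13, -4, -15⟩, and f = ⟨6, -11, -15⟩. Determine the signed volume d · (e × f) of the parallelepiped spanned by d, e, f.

-4072

e × f:
i: (-4)·(-15) - (-15)·(-11) = 60 - 165 = -105
j: (-15)·6 - (-13)·(-15) = -90 - 195 = -285
k: (-13)·(-11) - (-4)·6 = 143 - (-24) = 167
e × f = (-105, -285, 167)
d · (e × f) = (-14)·(-105) + 13·(-285) + (-11)·167 = 1470 - 3705 - 1837 = -4072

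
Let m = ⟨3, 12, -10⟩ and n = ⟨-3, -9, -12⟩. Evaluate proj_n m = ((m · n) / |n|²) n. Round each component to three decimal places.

(-0.038, -0.115, -0.154)

m · n = 3·(-3) + 12·(-9) + (-10)·(-12) = -9 - 108 + 120 = 3
|n|² = 9 + 81 + 144 = 234
proj_n m = (3/234) · (-3, -9, -12) ≈ (-0.038, -0.115, -0.154)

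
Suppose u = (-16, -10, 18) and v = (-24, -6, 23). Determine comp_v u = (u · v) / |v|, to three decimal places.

25.401

u · v = (-16)·(-24) + (-10)·(-6) + 18·23 = 384 + 60 + 414 = 858
|v| = √(576 + 36 + 529) = √1141 ≈ 33.7787
comp_v u = 858 / √1141 ≈ 25.401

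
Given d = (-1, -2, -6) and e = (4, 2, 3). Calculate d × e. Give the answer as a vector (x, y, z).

i: (-2)·3 - (-6)·2 = -6 - (-12) = 6
j: (-6)·4 - (-1)·3 = -24 - (-3) = -21
k: (-1)·2 - (-2)·4 = -2 - (-8) = 6
d × e = (6, -21, 6)

(6, -21, 6)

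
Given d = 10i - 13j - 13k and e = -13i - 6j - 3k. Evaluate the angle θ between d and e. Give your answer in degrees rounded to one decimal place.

d · e = 10·(-13) + (-13)·(-6) + (-13)·(-3) = -130 + 78 + 39 = -13
|d|² = 100 + 169 + 169 = 438,  |d| = √438 ≈ 20.928450
|e|² = 169 + 36 + 9 = 214,  |e| = √214 ≈ 14.628739
cos θ = -13 / (20.928450 · 14.628739) ≈ -0.04246
θ = arccos(-0.04246) ≈ 92.4°

92.4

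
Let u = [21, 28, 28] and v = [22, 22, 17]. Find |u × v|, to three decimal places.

332.260

i: 28·17 - 28·22 = 476 - 616 = -140
j: 28·22 - 21·17 = 616 - 357 = 259
k: 21·22 - 28·22 = 462 - 616 = -154
u × v = (-140, 259, -154)
|u × v| = √((-140)² + 259² + (-154)²) = √110397 ≈ 332.2604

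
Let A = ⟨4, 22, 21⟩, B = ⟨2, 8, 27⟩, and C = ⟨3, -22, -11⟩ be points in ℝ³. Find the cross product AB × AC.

AB = (-2, -14, 6)
AC = (-1, -44, -32)
i: (-14)·(-32) - 6·(-44) = 448 - (-264) = 712
j: 6·(-1) - (-2)·(-32) = -6 - 64 = -70
k: (-2)·(-44) - (-14)·(-1) = 88 - 14 = 74
AB × AC = (712, -70, 74)

(712, -70, 74)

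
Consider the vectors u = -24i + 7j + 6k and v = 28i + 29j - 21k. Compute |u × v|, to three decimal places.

i: 7·(-21) - 6·29 = -147 - 174 = -321
j: 6·28 - (-24)·(-21) = 168 - 504 = -336
k: (-24)·29 - 7·28 = -696 - 196 = -892
u × v = (-321, -336, -892)
|u × v| = √((-321)² + (-336)² + (-892)²) = √1011601 ≈ 1005.7838

1005.784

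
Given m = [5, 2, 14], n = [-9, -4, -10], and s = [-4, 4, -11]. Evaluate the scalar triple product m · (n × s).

-426

n × s:
i: (-4)·(-11) - (-10)·4 = 44 - (-40) = 84
j: (-10)·(-4) - (-9)·(-11) = 40 - 99 = -59
k: (-9)·4 - (-4)·(-4) = -36 - 16 = -52
n × s = (84, -59, -52)
m · (n × s) = 5·84 + 2·(-59) + 14·(-52) = 420 - 118 - 728 = -426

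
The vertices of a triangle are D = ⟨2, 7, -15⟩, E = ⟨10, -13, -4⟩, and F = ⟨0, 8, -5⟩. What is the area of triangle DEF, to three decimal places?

118.268

DE = (8, -20, 11),  DF = (-2, 1, 10)
i: (-20)·10 - 11·1 = -200 - 11 = -211
j: 11·(-2) - 8·10 = -22 - 80 = -102
k: 8·1 - (-20)·(-2) = 8 - 40 = -32
DE × DF = (-211, -102, -32)
|DE × DF| = √55949 ≈ 236.5354
area = ½ · 236.5354 ≈ 118.268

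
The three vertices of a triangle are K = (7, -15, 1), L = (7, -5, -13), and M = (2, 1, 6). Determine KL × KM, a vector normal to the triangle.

KL = (0, 10, -14)
KM = (-5, 16, 5)
i: 10·5 - (-14)·16 = 50 - (-224) = 274
j: (-14)·(-5) - 0·5 = 70 - 0 = 70
k: 0·16 - 10·(-5) = 0 - (-50) = 50
KL × KM = (274, 70, 50)

(274, 70, 50)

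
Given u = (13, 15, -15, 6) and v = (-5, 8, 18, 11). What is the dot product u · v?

u · v = 13·(-5) + 15·8 + (-15)·18 + 6·11 = -65 + 120 - 270 + 66 = -149

-149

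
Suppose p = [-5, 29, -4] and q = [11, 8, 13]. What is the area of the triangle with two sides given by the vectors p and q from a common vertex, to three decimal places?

272.306

i: 29·13 - (-4)·8 = 377 - (-32) = 409
j: (-4)·11 - (-5)·13 = -44 - (-65) = 21
k: (-5)·8 - 29·11 = -40 - 319 = -359
p × q = (409, 21, -359)
|p × q| = √(409² + 21² + (-359)²) = √296603 ≈ 544.6127
area = ½ · 544.6127 ≈ 272.306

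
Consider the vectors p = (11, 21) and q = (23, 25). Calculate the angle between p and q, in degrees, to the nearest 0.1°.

15.0

p · q = 11·23 + 21·25 = 253 + 525 = 778
|p|² = 121 + 441 = 562,  |p| = √562 ≈ 23.706539
|q|² = 529 + 625 = 1154,  |q| = √1154 ≈ 33.970576
cos θ = 778 / (23.706539 · 33.970576) ≈ 0.96607
θ = arccos(0.96607) ≈ 15.0°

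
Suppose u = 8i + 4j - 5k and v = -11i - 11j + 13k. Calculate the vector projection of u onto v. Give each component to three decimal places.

(5.273, 5.273, -6.231)

u · v = 8·(-11) + 4·(-11) + (-5)·13 = -88 - 44 - 65 = -197
|v|² = 121 + 121 + 169 = 411
proj_v u = (-197/411) · (-11, -11, 13) ≈ (5.273, 5.273, -6.231)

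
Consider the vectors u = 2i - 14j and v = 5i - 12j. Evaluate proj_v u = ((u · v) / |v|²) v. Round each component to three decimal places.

(5.266, -12.639)

u · v = 2·5 + (-14)·(-12) = 10 + 168 = 178
|v|² = 25 + 144 = 169
proj_v u = (178/169) · (5, -12) ≈ (5.266, -12.639)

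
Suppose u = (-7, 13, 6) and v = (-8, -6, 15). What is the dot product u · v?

u · v = (-7)·(-8) + 13·(-6) + 6·15 = 56 - 78 + 90 = 68

68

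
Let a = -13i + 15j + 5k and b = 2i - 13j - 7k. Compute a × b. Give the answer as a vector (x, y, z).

i: 15·(-7) - 5·(-13) = -105 - (-65) = -40
j: 5·2 - (-13)·(-7) = 10 - 91 = -81
k: (-13)·(-13) - 15·2 = 169 - 30 = 139
a × b = (-40, -81, 139)

(-40, -81, 139)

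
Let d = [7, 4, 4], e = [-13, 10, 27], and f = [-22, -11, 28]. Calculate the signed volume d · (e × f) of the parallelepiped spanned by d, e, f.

4571

e × f:
i: 10·28 - 27·(-11) = 280 - (-297) = 577
j: 27·(-22) - (-13)·28 = -594 - (-364) = -230
k: (-13)·(-11) - 10·(-22) = 143 - (-220) = 363
e × f = (577, -230, 363)
d · (e × f) = 7·577 + 4·(-230) + 4·363 = 4039 - 920 + 1452 = 4571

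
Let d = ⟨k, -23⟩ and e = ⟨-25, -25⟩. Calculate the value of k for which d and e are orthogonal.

d · e = k·(-25) + (-23)·(-25) = 575 - 25k
Set equal to 0: -25k = -575, so k = 23.

23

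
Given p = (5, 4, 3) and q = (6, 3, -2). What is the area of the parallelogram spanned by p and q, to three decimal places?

33.971

i: 4·(-2) - 3·3 = -8 - 9 = -17
j: 3·6 - 5·(-2) = 18 - (-10) = 28
k: 5·3 - 4·6 = 15 - 24 = -9
p × q = (-17, 28, -9)
|p × q| = √((-17)² + 28² + (-9)²) = √1154 ≈ 33.9706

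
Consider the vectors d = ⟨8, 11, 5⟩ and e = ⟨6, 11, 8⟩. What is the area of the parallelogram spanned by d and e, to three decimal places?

52.240

i: 11·8 - 5·11 = 88 - 55 = 33
j: 5·6 - 8·8 = 30 - 64 = -34
k: 8·11 - 11·6 = 88 - 66 = 22
d × e = (33, -34, 22)
|d × e| = √(33² + (-34)² + 22²) = √2729 ≈ 52.2398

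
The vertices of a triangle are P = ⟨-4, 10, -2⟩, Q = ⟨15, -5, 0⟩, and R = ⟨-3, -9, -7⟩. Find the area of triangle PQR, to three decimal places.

PQ = (19, -15, 2),  PR = (1, -19, -5)
i: (-15)·(-5) - 2·(-19) = 75 - (-38) = 113
j: 2·1 - 19·(-5) = 2 - (-95) = 97
k: 19·(-19) - (-15)·1 = -361 - (-15) = -346
PQ × PR = (113, 97, -346)
|PQ × PR| = √141894 ≈ 376.6882
area = ½ · 376.6882 ≈ 188.344

188.344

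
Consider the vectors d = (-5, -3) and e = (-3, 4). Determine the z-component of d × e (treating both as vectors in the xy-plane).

(-5)·4 - (-3)·(-3) = -20 - 9 = -29

-29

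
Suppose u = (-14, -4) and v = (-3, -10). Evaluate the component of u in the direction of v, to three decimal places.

u · v = (-14)·(-3) + (-4)·(-10) = 42 + 40 = 82
|v| = √(9 + 100) = √109 ≈ 10.4403
comp_v u = 82 / √109 ≈ 7.854

7.854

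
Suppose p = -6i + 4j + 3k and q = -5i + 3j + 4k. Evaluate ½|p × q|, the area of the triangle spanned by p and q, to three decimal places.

i: 4·4 - 3·3 = 16 - 9 = 7
j: 3·(-5) - (-6)·4 = -15 - (-24) = 9
k: (-6)·3 - 4·(-5) = -18 - (-20) = 2
p × q = (7, 9, 2)
|p × q| = √(7² + 9² + 2²) = √134 ≈ 11.5758
area = ½ · 11.5758 ≈ 5.788

5.788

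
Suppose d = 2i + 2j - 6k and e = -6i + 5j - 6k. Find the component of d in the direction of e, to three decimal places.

3.452

d · e = 2·(-6) + 2·5 + (-6)·(-6) = -12 + 10 + 36 = 34
|e| = √(36 + 25 + 36) = √97 ≈ 9.8489
comp_e d = 34 / √97 ≈ 3.452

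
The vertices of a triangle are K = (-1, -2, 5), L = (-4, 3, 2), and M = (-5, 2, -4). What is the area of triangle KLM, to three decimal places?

18.561

KL = (-3, 5, -3),  KM = (-4, 4, -9)
i: 5·(-9) - (-3)·4 = -45 - (-12) = -33
j: (-3)·(-4) - (-3)·(-9) = 12 - 27 = -15
k: (-3)·4 - 5·(-4) = -12 - (-20) = 8
KL × KM = (-33, -15, 8)
|KL × KM| = √1378 ≈ 37.1214
area = ½ · 37.1214 ≈ 18.561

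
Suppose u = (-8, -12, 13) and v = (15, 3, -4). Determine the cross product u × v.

(9, 163, 156)

i: (-12)·(-4) - 13·3 = 48 - 39 = 9
j: 13·15 - (-8)·(-4) = 195 - 32 = 163
k: (-8)·3 - (-12)·15 = -24 - (-180) = 156
u × v = (9, 163, 156)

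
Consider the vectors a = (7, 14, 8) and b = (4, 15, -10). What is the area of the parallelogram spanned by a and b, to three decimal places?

283.558

i: 14·(-10) - 8·15 = -140 - 120 = -260
j: 8·4 - 7·(-10) = 32 - (-70) = 102
k: 7·15 - 14·4 = 105 - 56 = 49
a × b = (-260, 102, 49)
|a × b| = √((-260)² + 102² + 49²) = √80405 ≈ 283.5578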